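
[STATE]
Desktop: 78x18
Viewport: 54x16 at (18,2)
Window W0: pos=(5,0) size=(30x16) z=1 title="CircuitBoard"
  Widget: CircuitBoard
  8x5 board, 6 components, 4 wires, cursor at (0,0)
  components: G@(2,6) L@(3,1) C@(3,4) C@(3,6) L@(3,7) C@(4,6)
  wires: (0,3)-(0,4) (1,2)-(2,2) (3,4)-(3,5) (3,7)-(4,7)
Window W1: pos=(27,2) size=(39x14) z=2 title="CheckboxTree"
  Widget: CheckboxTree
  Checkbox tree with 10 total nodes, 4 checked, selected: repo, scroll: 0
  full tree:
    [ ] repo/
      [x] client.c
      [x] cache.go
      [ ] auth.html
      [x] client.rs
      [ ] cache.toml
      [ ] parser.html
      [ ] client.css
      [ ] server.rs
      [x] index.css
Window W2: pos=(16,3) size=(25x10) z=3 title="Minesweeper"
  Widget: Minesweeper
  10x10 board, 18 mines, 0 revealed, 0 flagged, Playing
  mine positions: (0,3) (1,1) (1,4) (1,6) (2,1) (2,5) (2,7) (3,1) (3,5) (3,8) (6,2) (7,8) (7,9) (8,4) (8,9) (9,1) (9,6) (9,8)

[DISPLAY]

─────────┏━━━━━━━━━━━━━━━━━━━━━━━━━━━━━━━━━━━━━┓      
━━━━━━━━━━━━━━━━━━━━━━┓                        ┃      
Minesweeper           ┃────────────────────────┨      
──────────────────────┨                        ┃      
■■■■■■■■■             ┃.c                      ┃      
■■■■■■■■■             ┃go                      ┃      
■■■■■■■■■             ┃tml                     ┃      
■■■■■■■■■             ┃.rs                     ┃      
■■■■■■■■■             ┃toml                    ┃      
■■■■■■■■■             ┃.html                   ┃      
━━━━━━━━━━━━━━━━━━━━━━┛.css                    ┃      
)        ┃   [ ] server.rs                     ┃      
         ┃   [x] index.css                     ┃      
━━━━━━━━━┗━━━━━━━━━━━━━━━━━━━━━━━━━━━━━━━━━━━━━┛      
                                                      
                                                      


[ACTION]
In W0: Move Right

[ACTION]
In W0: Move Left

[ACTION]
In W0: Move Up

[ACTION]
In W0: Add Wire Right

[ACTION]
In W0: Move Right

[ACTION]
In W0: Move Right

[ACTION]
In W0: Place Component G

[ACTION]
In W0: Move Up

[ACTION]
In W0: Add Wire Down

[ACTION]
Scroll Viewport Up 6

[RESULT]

━━━━━━━━━━━━━━━━┓                                     
d               ┃                                     
─────────┏━━━━━━━━━━━━━━━━━━━━━━━━━━━━━━━━━━━━━┓      
━━━━━━━━━━━━━━━━━━━━━━┓                        ┃      
Minesweeper           ┃────────────────────────┨      
──────────────────────┨                        ┃      
■■■■■■■■■             ┃.c                      ┃      
■■■■■■■■■             ┃go                      ┃      
■■■■■■■■■             ┃tml                     ┃      
■■■■■■■■■             ┃.rs                     ┃      
■■■■■■■■■             ┃toml                    ┃      
■■■■■■■■■             ┃.html                   ┃      
━━━━━━━━━━━━━━━━━━━━━━┛.css                    ┃      
)        ┃   [ ] server.rs                     ┃      
         ┃   [x] index.css                     ┃      
━━━━━━━━━┗━━━━━━━━━━━━━━━━━━━━━━━━━━━━━━━━━━━━━┛      


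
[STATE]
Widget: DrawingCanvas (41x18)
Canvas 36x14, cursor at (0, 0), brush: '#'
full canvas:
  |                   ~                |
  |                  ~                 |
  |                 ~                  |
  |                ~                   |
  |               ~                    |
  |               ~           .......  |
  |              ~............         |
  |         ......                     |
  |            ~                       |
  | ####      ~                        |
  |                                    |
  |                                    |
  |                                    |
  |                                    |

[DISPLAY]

+                  ~                     
                  ~                      
                 ~                       
                ~                        
               ~                         
               ~           .......       
              ~............              
         ......                          
            ~                            
 ####      ~                             
                                         
                                         
                                         
                                         
                                         
                                         
                                         
                                         


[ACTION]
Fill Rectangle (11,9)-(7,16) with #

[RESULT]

+                  ~                     
                  ~                      
                 ~                       
                ~                        
               ~                         
               ~           .......       
              ~............              
         ########                        
         ########                        
 ####    ########                        
         ########                        
         ########                        
                                         
                                         
                                         
                                         
                                         
                                         


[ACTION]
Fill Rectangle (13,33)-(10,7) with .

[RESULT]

+                  ~                     
                  ~                      
                 ~                       
                ~                        
               ~                         
               ~           .......       
              ~............              
         ########                        
         ########                        
 ####    ########                        
       ...........................       
       ...........................       
       ...........................       
       ...........................       
                                         
                                         
                                         
                                         


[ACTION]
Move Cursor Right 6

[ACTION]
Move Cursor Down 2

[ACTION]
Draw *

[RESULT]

                   ~                     
                  ~                      
      *          ~                       
                ~                        
               ~                         
               ~           .......       
              ~............              
         ########                        
         ########                        
 ####    ########                        
       ...........................       
       ...........................       
       ...........................       
       ...........................       
                                         
                                         
                                         
                                         


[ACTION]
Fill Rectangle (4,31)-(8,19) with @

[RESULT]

                   ~                     
                  ~                      
      *          ~                       
                ~                        
               ~   @@@@@@@@@@@@@         
               ~   @@@@@@@@@@@@@..       
              ~....@@@@@@@@@@@@@         
         ########  @@@@@@@@@@@@@         
         ########  @@@@@@@@@@@@@         
 ####    ########                        
       ...........................       
       ...........................       
       ...........................       
       ...........................       
                                         
                                         
                                         
                                         


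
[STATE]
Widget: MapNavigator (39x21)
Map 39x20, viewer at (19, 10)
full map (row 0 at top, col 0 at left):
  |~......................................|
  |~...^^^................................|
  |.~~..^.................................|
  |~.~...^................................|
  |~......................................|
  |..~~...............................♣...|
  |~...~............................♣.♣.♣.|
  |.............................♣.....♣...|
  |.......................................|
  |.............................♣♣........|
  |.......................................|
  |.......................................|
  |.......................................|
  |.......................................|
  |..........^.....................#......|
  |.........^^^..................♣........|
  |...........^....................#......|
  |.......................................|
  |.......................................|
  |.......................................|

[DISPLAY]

~......................................
~...^^^................................
.~~..^.................................
~.~...^................................
~......................................
..~~...............................♣...
~...~............................♣.♣.♣.
.............................♣.....♣...
.......................................
.............................♣♣........
...................@...................
.......................................
.......................................
.......................................
..........^.....................#......
.........^^^..................♣........
...........^....................#......
.......................................
.......................................
.......................................
                                       


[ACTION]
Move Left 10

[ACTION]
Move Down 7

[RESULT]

          .............................
          .............................
          .............................
          .............................
          .............................
          .............................
          .............................
          ..........^..................
          .........^^^.................
          ...........^.................
          .........@...................
          .............................
          .............................
                                       
                                       
                                       
                                       
                                       
                                       
                                       
                                       


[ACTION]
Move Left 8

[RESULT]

                  .....................
                  .....................
                  .....................
                  .....................
                  .....................
                  .....................
                  .....................
                  ..........^..........
                  .........^^^.........
                  ...........^.........
                  .@...................
                  .....................
                  .....................
                                       
                                       
                                       
                                       
                                       
                                       
                                       
                                       


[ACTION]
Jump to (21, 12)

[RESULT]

~..^.................................  
~...^................................  
.....................................  
~~...............................♣...  
..~............................♣.♣.♣.  
...........................♣.....♣...  
.....................................  
...........................♣♣........  
.....................................  
.....................................  
...................@.................  
.....................................  
........^.....................#......  
.......^^^..................♣........  
.........^....................#......  
.....................................  
.....................................  
.....................................  
                                       
                                       
                                       


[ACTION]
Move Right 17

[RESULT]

....................                   
....................                   
....................                   
................♣...                   
..............♣.♣.♣.                   
..........♣.....♣...                   
....................                   
..........♣♣........                   
....................                   
....................                   
...................@                   
....................                   
.............#......                   
...........♣........                   
.............#......                   
....................                   
....................                   
....................                   
                                       
                                       
                                       


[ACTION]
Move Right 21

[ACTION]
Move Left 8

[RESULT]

............................           
............................           
............................           
........................♣...           
......................♣.♣.♣.           
..................♣.....♣...           
............................           
..................♣♣........           
............................           
............................           
...................@........           
............................           
.....................#......           
^..................♣........           
^....................#......           
............................           
............................           
............................           
                                       
                                       
                                       


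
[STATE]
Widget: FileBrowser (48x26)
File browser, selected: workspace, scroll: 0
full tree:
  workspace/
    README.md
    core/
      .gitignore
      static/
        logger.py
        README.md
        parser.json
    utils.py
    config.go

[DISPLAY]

> [-] workspace/                                
    README.md                                   
    [+] core/                                   
    utils.py                                    
    config.go                                   
                                                
                                                
                                                
                                                
                                                
                                                
                                                
                                                
                                                
                                                
                                                
                                                
                                                
                                                
                                                
                                                
                                                
                                                
                                                
                                                
                                                


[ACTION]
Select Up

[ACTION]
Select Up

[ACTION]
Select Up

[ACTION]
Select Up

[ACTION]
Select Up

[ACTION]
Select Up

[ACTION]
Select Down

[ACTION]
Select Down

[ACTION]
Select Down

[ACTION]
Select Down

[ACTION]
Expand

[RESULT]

  [-] workspace/                                
    README.md                                   
    [+] core/                                   
    utils.py                                    
  > config.go                                   
                                                
                                                
                                                
                                                
                                                
                                                
                                                
                                                
                                                
                                                
                                                
                                                
                                                
                                                
                                                
                                                
                                                
                                                
                                                
                                                
                                                


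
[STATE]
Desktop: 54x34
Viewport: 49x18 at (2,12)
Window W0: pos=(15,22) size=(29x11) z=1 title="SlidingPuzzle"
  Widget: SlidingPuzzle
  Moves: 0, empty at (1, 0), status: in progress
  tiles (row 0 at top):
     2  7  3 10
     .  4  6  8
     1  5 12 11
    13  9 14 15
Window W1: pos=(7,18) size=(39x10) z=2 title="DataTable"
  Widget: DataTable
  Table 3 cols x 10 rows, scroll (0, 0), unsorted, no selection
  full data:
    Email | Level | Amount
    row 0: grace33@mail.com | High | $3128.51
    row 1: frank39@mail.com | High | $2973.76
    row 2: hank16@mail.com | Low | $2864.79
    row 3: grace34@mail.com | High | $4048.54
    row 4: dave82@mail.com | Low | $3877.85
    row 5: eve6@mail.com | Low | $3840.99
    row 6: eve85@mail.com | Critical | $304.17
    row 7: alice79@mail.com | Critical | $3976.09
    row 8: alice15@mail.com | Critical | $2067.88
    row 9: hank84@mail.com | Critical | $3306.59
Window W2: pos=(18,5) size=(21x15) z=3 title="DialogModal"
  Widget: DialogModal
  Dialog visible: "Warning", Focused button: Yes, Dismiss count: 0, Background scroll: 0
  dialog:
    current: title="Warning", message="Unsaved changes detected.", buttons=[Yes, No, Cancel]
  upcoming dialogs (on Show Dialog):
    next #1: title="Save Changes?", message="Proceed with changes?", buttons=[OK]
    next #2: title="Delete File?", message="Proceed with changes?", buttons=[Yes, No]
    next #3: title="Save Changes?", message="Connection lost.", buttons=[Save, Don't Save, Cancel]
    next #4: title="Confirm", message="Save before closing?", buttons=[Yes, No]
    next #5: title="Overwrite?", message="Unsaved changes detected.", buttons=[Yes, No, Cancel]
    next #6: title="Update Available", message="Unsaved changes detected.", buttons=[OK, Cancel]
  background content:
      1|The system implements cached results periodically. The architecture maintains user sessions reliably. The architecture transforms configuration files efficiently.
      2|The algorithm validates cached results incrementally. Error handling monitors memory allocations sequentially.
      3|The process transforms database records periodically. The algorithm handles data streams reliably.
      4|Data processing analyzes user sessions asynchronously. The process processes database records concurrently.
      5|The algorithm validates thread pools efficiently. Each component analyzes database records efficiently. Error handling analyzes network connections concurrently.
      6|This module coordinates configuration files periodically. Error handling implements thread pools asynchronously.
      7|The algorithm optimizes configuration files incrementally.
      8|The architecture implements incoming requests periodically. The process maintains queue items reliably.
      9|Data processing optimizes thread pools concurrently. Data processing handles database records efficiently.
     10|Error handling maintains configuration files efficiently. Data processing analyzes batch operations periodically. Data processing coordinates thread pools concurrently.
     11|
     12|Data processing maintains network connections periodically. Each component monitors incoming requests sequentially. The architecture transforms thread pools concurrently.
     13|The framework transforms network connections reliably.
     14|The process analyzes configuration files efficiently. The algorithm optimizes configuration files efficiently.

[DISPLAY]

                ┃Th│   Warning   │id┃            
                ┃Th│Unsaved chang│in┃            
                ┃Th│[Yes]  No   C│im┃            
                ┃Th└─────────────┘im┃            
                ┃Data processing opt┃            
                ┃Error handling main┃            
     ┏━━━━━━━━━━┃                   ┃━━━━━━┓     
     ┃ DataTable┗━━━━━━━━━━━━━━━━━━━┛      ┃     
     ┠─────────────────────────────────────┨     
     ┃Email           │Level   │Amount     ┃     
     ┃────────────────┼────────┼────────   ┃     
     ┃grace33@mail.com│High    │$3128.51   ┃     
     ┃frank39@mail.com│High    │$2973.76   ┃     
     ┃hank16@mail.com │Low     │$2864.79   ┃     
     ┃grace34@mail.com│High    │$4048.54   ┃     
     ┗━━━━━━━━━━━━━━━━━━━━━━━━━━━━━━━━━━━━━┛     
             ┃│    │  4 │  6 │  8 │      ┃       
             ┃├────┼────┼────┼────┤      ┃       


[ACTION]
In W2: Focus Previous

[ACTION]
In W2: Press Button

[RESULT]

                ┃The algorithm valid┃            
                ┃This module coordin┃            
                ┃The algorithm optim┃            
                ┃The architecture im┃            
                ┃Data processing opt┃            
                ┃Error handling main┃            
     ┏━━━━━━━━━━┃                   ┃━━━━━━┓     
     ┃ DataTable┗━━━━━━━━━━━━━━━━━━━┛      ┃     
     ┠─────────────────────────────────────┨     
     ┃Email           │Level   │Amount     ┃     
     ┃────────────────┼────────┼────────   ┃     
     ┃grace33@mail.com│High    │$3128.51   ┃     
     ┃frank39@mail.com│High    │$2973.76   ┃     
     ┃hank16@mail.com │Low     │$2864.79   ┃     
     ┃grace34@mail.com│High    │$4048.54   ┃     
     ┗━━━━━━━━━━━━━━━━━━━━━━━━━━━━━━━━━━━━━┛     
             ┃│    │  4 │  6 │  8 │      ┃       
             ┃├────┼────┼────┼────┤      ┃       


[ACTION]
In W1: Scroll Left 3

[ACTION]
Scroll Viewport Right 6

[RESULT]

             ┃The algorithm valid┃               
             ┃This module coordin┃               
             ┃The algorithm optim┃               
             ┃The architecture im┃               
             ┃Data processing opt┃               
             ┃Error handling main┃               
  ┏━━━━━━━━━━┃                   ┃━━━━━━┓        
  ┃ DataTable┗━━━━━━━━━━━━━━━━━━━┛      ┃        
  ┠─────────────────────────────────────┨        
  ┃Email           │Level   │Amount     ┃        
  ┃────────────────┼────────┼────────   ┃        
  ┃grace33@mail.com│High    │$3128.51   ┃        
  ┃frank39@mail.com│High    │$2973.76   ┃        
  ┃hank16@mail.com │Low     │$2864.79   ┃        
  ┃grace34@mail.com│High    │$4048.54   ┃        
  ┗━━━━━━━━━━━━━━━━━━━━━━━━━━━━━━━━━━━━━┛        
          ┃│    │  4 │  6 │  8 │      ┃          
          ┃├────┼────┼────┼────┤      ┃          


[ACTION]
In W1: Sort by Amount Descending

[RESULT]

             ┃The algorithm valid┃               
             ┃This module coordin┃               
             ┃The algorithm optim┃               
             ┃The architecture im┃               
             ┃Data processing opt┃               
             ┃Error handling main┃               
  ┏━━━━━━━━━━┃                   ┃━━━━━━┓        
  ┃ DataTable┗━━━━━━━━━━━━━━━━━━━┛      ┃        
  ┠─────────────────────────────────────┨        
  ┃Email           │Level   │Amount ▼   ┃        
  ┃────────────────┼────────┼────────   ┃        
  ┃grace34@mail.com│High    │$4048.54   ┃        
  ┃alice79@mail.com│Critical│$3976.09   ┃        
  ┃dave82@mail.com │Low     │$3877.85   ┃        
  ┃eve6@mail.com   │Low     │$3840.99   ┃        
  ┗━━━━━━━━━━━━━━━━━━━━━━━━━━━━━━━━━━━━━┛        
          ┃│    │  4 │  6 │  8 │      ┃          
          ┃├────┼────┼────┼────┤      ┃          


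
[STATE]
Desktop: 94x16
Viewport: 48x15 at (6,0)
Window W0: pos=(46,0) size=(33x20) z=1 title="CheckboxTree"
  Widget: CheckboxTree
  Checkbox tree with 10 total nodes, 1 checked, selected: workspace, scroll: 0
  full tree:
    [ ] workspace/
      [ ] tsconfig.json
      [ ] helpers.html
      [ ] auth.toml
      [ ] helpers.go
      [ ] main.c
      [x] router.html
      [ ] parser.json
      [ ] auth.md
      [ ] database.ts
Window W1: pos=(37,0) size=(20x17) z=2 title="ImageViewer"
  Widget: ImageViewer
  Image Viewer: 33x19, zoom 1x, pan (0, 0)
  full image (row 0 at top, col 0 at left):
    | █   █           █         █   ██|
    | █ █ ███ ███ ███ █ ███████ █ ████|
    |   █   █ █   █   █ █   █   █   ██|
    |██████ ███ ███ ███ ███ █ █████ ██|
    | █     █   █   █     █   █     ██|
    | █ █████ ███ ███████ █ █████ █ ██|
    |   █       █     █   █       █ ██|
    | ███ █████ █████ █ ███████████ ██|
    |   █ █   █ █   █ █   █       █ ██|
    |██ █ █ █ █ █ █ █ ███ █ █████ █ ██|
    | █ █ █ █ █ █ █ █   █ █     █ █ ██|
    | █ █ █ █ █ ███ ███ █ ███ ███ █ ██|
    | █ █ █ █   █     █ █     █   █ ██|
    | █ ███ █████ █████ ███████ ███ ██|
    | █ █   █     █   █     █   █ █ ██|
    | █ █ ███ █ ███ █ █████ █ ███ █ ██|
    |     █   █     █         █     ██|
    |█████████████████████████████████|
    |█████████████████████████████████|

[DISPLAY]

                               ┏━━━━━━━━━━━━━━━━
                               ┃ ImageViewer    
                               ┠────────────────
                               ┃ █   █          
                               ┃ █ █ ███ ███ ███
                               ┃   █   █ █   █  
                               ┃██████ ███ ███ █
                               ┃ █     █   █   █
                               ┃ █ █████ ███ ███
                               ┃   █       █    
                               ┃ ███ █████ █████
                               ┃   █ █   █ █   █
                               ┃██ █ █ █ █ █ █ █
                               ┃ █ █ █ █ █ █ █ █
                               ┃ █ █ █ █ █ ███ █


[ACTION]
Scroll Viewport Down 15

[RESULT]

                               ┃ ImageViewer    
                               ┠────────────────
                               ┃ █   █          
                               ┃ █ █ ███ ███ ███
                               ┃   █   █ █   █  
                               ┃██████ ███ ███ █
                               ┃ █     █   █   █
                               ┃ █ █████ ███ ███
                               ┃   █       █    
                               ┃ ███ █████ █████
                               ┃   █ █   █ █   █
                               ┃██ █ █ █ █ █ █ █
                               ┃ █ █ █ █ █ █ █ █
                               ┃ █ █ █ █ █ ███ █
                               ┃ █ █ █ █   █    


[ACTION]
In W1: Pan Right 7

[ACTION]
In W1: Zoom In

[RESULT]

                               ┃ ImageViewer    
                               ┠────────────────
                               ┃   ██           
                               ┃   ██           
                               ┃█  ██████  █████
                               ┃█  ██████  █████
                               ┃█      ██  ██   
                               ┃█      ██  ██   
                               ┃█████  ██████  █
                               ┃█████  ██████  █
                               ┃       ██      █
                               ┃       ██      █
                               ┃█████████  █████
                               ┃█████████  █████
                               ┃█              █


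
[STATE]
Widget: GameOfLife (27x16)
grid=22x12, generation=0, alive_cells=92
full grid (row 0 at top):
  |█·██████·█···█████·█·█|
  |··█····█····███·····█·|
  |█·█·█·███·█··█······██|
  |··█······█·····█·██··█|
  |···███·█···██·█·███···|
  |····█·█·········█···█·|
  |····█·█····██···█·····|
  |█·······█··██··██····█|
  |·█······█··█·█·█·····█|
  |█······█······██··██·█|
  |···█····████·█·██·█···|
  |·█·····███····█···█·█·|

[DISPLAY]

Gen: 0                     
█·██████·█···█████·█·█     
··█····█····███·····█·     
█·█·█·███·█··█······██     
··█······█·····█·██··█     
···███·█···██·█·███···     
····█·█·········█···█·     
····█·█····██···█·····     
█·······█··██··██····█     
·█······█··█·█·█·····█     
█······█······██··██·█     
···█····████·█·██·█···     
·█·····███····█···█·█·     
                           
                           
                           


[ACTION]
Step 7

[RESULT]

Gen: 7                     
···███·······███······     
··█···················     
·███·██·····█··█······     
█··████·····███·······     
·██······█·██····██···     
········█████·········     
········█··██·········     
········██··········██     
·····················█     
·····················█     
······················     
······················     
                           
                           
                           


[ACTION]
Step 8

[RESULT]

Gen: 15                    
··············█·······     
██···········█·█······     
█············█·█······     
··············█·······     
██·······█············     
········█·█···········     
·······█··█···········     
········██··········██     
····················██     
······················     
······················     
······················     
                           
                           
                           


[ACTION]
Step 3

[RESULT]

Gen: 18                    
··············█·······     
·█···········█·█······     
··█··········█·█······     
·█············█·······     
·········█············     
········█·█···········     
·······█··█···········     
········██··········██     
····················██     
······················     
······················     
······················     
                           
                           
                           


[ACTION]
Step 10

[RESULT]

Gen: 28                    
··············█·······     
·············█·█······     
·············█·█······     
··············█·······     
·········█············     
········█·█···········     
·······█··█···········     
········██··········██     
····················██     
······················     
······················     
······················     
                           
                           
                           


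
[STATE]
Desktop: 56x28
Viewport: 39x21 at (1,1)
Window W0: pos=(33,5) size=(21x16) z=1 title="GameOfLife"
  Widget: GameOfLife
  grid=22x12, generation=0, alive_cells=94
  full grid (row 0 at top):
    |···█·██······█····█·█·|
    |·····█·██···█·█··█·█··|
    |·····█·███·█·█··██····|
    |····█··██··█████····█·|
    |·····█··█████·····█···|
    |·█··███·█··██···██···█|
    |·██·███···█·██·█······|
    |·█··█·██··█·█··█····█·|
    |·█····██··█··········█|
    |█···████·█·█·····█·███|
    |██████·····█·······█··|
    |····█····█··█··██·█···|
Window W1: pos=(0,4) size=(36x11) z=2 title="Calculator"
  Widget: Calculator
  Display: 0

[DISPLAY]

                                       
                                       
                                       
━━━━━━━━━━━━━━━━━━━━━━━━━━━━━━━━━━┓    
 Calculator                       ┃━━━━
──────────────────────────────────┨ameO
                                 0┃────
┌───┬───┬───┬───┐                 ┃n: 0
│ 7 │ 8 │ 9 │ ÷ │                 ┃█·██
├───┼───┼───┼───┤                 ┃··█·
│ 4 │ 5 │ 6 │ × │                 ┃··█·
├───┼───┼───┼───┤                 ┃·█··
│ 1 │ 2 │ 3 │ - │                 ┃··█·
━━━━━━━━━━━━━━━━━━━━━━━━━━━━━━━━━━┛·███
                                ┃██·███
                                ┃█··█·█
                                ┃█····█
                                ┃···███
                                ┃█████·
                                ┗━━━━━━
                                       


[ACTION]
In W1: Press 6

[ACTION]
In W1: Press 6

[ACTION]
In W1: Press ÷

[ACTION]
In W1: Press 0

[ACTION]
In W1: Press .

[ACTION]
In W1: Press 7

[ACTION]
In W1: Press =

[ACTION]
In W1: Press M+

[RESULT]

                                       
                                       
                                       
━━━━━━━━━━━━━━━━━━━━━━━━━━━━━━━━━━┓    
 Calculator                       ┃━━━━
──────────────────────────────────┨ameO
                       94.28571429┃────
┌───┬───┬───┬───┐                 ┃n: 0
│ 7 │ 8 │ 9 │ ÷ │                 ┃█·██
├───┼───┼───┼───┤                 ┃··█·
│ 4 │ 5 │ 6 │ × │                 ┃··█·
├───┼───┼───┼───┤                 ┃·█··
│ 1 │ 2 │ 3 │ - │                 ┃··█·
━━━━━━━━━━━━━━━━━━━━━━━━━━━━━━━━━━┛·███
                                ┃██·███
                                ┃█··█·█
                                ┃█····█
                                ┃···███
                                ┃█████·
                                ┗━━━━━━
                                       
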